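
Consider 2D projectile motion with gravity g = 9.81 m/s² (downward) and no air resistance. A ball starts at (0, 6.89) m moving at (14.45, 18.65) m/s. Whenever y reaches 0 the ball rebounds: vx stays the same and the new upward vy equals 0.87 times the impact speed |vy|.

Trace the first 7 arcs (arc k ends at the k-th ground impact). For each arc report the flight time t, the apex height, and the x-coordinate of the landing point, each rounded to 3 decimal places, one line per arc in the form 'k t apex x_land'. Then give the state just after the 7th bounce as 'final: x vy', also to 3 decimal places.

1 4.141 24.618 59.844
2 3.898 18.633 116.171
3 3.391 14.104 165.177
4 2.950 10.675 207.811
5 2.567 8.080 244.903
6 2.233 6.116 277.174
7 1.943 4.629 305.249
final: 305.249 8.291

Arc 1: start y=6.890, vy=18.650 → t=4.141, apex=24.618, x_land=59.844, impact vy=-21.977
  bounce: vy ← 0.87·21.977 = 19.120
Arc 2: start y=0.000, vy=19.120 → t=3.898, apex=18.633, x_land=116.171, impact vy=-19.120
  bounce: vy ← 0.87·19.120 = 16.635
Arc 3: start y=0.000, vy=16.635 → t=3.391, apex=14.104, x_land=165.177, impact vy=-16.635
  bounce: vy ← 0.87·16.635 = 14.472
Arc 4: start y=0.000, vy=14.472 → t=2.950, apex=10.675, x_land=207.811, impact vy=-14.472
  bounce: vy ← 0.87·14.472 = 12.591
Arc 5: start y=0.000, vy=12.591 → t=2.567, apex=8.080, x_land=244.903, impact vy=-12.591
  bounce: vy ← 0.87·12.591 = 10.954
Arc 6: start y=0.000, vy=10.954 → t=2.233, apex=6.116, x_land=277.174, impact vy=-10.954
  bounce: vy ← 0.87·10.954 = 9.530
Arc 7: start y=0.000, vy=9.530 → t=1.943, apex=4.629, x_land=305.249, impact vy=-9.530
  bounce: vy ← 0.87·9.530 = 8.291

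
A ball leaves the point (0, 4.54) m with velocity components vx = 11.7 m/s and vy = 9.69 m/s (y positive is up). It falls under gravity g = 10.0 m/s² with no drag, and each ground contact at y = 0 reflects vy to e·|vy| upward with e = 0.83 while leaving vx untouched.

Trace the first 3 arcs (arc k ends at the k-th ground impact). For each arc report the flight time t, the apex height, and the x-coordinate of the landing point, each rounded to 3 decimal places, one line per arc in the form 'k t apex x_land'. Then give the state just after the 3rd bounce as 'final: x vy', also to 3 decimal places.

1 2.328 9.235 27.238
2 2.256 6.362 53.633
3 1.872 4.383 75.541
final: 75.541 7.771

Arc 1: start y=4.540, vy=9.690 → t=2.328, apex=9.235, x_land=27.238, impact vy=-13.590
  bounce: vy ← 0.83·13.590 = 11.280
Arc 2: start y=0.000, vy=11.280 → t=2.256, apex=6.362, x_land=53.633, impact vy=-11.280
  bounce: vy ← 0.83·11.280 = 9.362
Arc 3: start y=0.000, vy=9.362 → t=1.872, apex=4.383, x_land=75.541, impact vy=-9.362
  bounce: vy ← 0.83·9.362 = 7.771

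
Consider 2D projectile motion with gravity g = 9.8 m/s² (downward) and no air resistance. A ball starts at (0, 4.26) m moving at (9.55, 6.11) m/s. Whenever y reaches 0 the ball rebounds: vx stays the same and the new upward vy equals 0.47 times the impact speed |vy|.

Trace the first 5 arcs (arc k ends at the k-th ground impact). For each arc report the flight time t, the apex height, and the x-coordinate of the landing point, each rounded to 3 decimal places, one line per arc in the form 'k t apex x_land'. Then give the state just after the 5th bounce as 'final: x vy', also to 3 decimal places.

1 1.745 6.165 16.666
2 1.054 1.362 26.735
3 0.496 0.301 31.467
4 0.233 0.066 33.692
5 0.109 0.015 34.737
final: 34.737 0.252

Arc 1: start y=4.260, vy=6.110 → t=1.745, apex=6.165, x_land=16.666, impact vy=-10.992
  bounce: vy ← 0.47·10.992 = 5.166
Arc 2: start y=0.000, vy=5.166 → t=1.054, apex=1.362, x_land=26.735, impact vy=-5.166
  bounce: vy ← 0.47·5.166 = 2.428
Arc 3: start y=0.000, vy=2.428 → t=0.496, apex=0.301, x_land=31.467, impact vy=-2.428
  bounce: vy ← 0.47·2.428 = 1.141
Arc 4: start y=0.000, vy=1.141 → t=0.233, apex=0.066, x_land=33.692, impact vy=-1.141
  bounce: vy ← 0.47·1.141 = 0.536
Arc 5: start y=0.000, vy=0.536 → t=0.109, apex=0.015, x_land=34.737, impact vy=-0.536
  bounce: vy ← 0.47·0.536 = 0.252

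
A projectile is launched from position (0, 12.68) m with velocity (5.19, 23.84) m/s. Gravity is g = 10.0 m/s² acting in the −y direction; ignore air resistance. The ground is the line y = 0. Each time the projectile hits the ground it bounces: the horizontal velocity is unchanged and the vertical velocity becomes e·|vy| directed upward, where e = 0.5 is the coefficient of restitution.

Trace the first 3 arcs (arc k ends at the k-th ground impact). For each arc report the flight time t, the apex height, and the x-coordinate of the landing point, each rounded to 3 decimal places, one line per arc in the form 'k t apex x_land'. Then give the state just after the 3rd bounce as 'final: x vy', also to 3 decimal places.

1 5.251 41.097 27.252
2 2.867 10.274 42.132
3 1.433 2.569 49.572
final: 49.572 3.584

Arc 1: start y=12.680, vy=23.840 → t=5.251, apex=41.097, x_land=27.252, impact vy=-28.670
  bounce: vy ← 0.5·28.670 = 14.335
Arc 2: start y=0.000, vy=14.335 → t=2.867, apex=10.274, x_land=42.132, impact vy=-14.335
  bounce: vy ← 0.5·14.335 = 7.167
Arc 3: start y=0.000, vy=7.167 → t=1.433, apex=2.569, x_land=49.572, impact vy=-7.167
  bounce: vy ← 0.5·7.167 = 3.584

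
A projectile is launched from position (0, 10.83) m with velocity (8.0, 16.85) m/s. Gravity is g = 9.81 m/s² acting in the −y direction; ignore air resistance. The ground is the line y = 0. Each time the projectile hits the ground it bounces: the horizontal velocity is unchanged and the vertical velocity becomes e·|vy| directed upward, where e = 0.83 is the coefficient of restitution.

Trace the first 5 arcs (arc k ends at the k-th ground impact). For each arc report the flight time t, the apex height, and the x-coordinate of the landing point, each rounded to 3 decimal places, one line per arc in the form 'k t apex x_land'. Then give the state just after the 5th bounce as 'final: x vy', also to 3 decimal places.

1 3.989 25.301 31.910
2 3.770 17.430 62.072
3 3.129 12.007 87.105
4 2.597 8.272 107.883
5 2.156 5.699 125.129
final: 125.129 8.776

Arc 1: start y=10.830, vy=16.850 → t=3.989, apex=25.301, x_land=31.910, impact vy=-22.280
  bounce: vy ← 0.83·22.280 = 18.493
Arc 2: start y=0.000, vy=18.493 → t=3.770, apex=17.430, x_land=62.072, impact vy=-18.493
  bounce: vy ← 0.83·18.493 = 15.349
Arc 3: start y=0.000, vy=15.349 → t=3.129, apex=12.007, x_land=87.105, impact vy=-15.349
  bounce: vy ← 0.83·15.349 = 12.740
Arc 4: start y=0.000, vy=12.740 → t=2.597, apex=8.272, x_land=107.883, impact vy=-12.740
  bounce: vy ← 0.83·12.740 = 10.574
Arc 5: start y=0.000, vy=10.574 → t=2.156, apex=5.699, x_land=125.129, impact vy=-10.574
  bounce: vy ← 0.83·10.574 = 8.776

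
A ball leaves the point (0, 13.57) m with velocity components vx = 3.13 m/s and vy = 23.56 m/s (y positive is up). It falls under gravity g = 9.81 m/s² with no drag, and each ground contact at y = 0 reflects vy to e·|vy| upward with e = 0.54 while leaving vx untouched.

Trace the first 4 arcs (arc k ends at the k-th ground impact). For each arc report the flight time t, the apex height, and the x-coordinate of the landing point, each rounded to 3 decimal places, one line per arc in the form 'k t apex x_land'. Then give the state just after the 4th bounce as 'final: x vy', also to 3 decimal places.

Arc 1: start y=13.570, vy=23.560 → t=5.323, apex=41.861, x_land=16.661, impact vy=-28.659
  bounce: vy ← 0.54·28.659 = 15.476
Arc 2: start y=0.000, vy=15.476 → t=3.155, apex=12.207, x_land=26.536, impact vy=-15.476
  bounce: vy ← 0.54·15.476 = 8.357
Arc 3: start y=0.000, vy=8.357 → t=1.704, apex=3.559, x_land=31.869, impact vy=-8.357
  bounce: vy ← 0.54·8.357 = 4.513
Arc 4: start y=0.000, vy=4.513 → t=0.920, apex=1.038, x_land=34.749, impact vy=-4.513
  bounce: vy ← 0.54·4.513 = 2.437

1 5.323 41.861 16.661
2 3.155 12.207 26.536
3 1.704 3.559 31.869
4 0.920 1.038 34.749
final: 34.749 2.437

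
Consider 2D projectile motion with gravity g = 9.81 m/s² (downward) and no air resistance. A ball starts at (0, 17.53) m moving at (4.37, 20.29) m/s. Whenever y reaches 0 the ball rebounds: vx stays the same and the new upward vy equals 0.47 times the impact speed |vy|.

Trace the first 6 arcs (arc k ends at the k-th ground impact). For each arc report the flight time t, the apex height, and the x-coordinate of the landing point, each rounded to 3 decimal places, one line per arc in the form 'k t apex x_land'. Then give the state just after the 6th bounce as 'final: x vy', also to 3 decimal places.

1 4.870 38.513 21.284
2 2.634 8.507 32.794
3 1.238 1.879 38.204
4 0.582 0.415 40.747
5 0.273 0.092 41.942
6 0.129 0.020 42.503
final: 42.503 0.296

Arc 1: start y=17.530, vy=20.290 → t=4.870, apex=38.513, x_land=21.284, impact vy=-27.489
  bounce: vy ← 0.47·27.489 = 12.920
Arc 2: start y=0.000, vy=12.920 → t=2.634, apex=8.507, x_land=32.794, impact vy=-12.920
  bounce: vy ← 0.47·12.920 = 6.072
Arc 3: start y=0.000, vy=6.072 → t=1.238, apex=1.879, x_land=38.204, impact vy=-6.072
  bounce: vy ← 0.47·6.072 = 2.854
Arc 4: start y=0.000, vy=2.854 → t=0.582, apex=0.415, x_land=40.747, impact vy=-2.854
  bounce: vy ← 0.47·2.854 = 1.341
Arc 5: start y=0.000, vy=1.341 → t=0.273, apex=0.092, x_land=41.942, impact vy=-1.341
  bounce: vy ← 0.47·1.341 = 0.630
Arc 6: start y=0.000, vy=0.630 → t=0.129, apex=0.020, x_land=42.503, impact vy=-0.630
  bounce: vy ← 0.47·0.630 = 0.296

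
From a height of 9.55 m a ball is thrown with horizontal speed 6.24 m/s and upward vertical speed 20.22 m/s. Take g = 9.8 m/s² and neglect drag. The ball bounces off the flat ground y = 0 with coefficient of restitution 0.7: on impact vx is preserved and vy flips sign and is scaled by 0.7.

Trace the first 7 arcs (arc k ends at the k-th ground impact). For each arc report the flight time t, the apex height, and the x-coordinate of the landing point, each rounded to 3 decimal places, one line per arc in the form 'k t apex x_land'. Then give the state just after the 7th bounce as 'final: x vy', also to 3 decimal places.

Arc 1: start y=9.550, vy=20.220 → t=4.554, apex=30.410, x_land=28.420, impact vy=-24.414
  bounce: vy ← 0.7·24.414 = 17.090
Arc 2: start y=0.000, vy=17.090 → t=3.488, apex=14.901, x_land=50.183, impact vy=-17.090
  bounce: vy ← 0.7·17.090 = 11.963
Arc 3: start y=0.000, vy=11.963 → t=2.441, apex=7.301, x_land=65.417, impact vy=-11.963
  bounce: vy ← 0.7·11.963 = 8.374
Arc 4: start y=0.000, vy=8.374 → t=1.709, apex=3.578, x_land=76.081, impact vy=-8.374
  bounce: vy ← 0.7·8.374 = 5.862
Arc 5: start y=0.000, vy=5.862 → t=1.196, apex=1.753, x_land=83.546, impact vy=-5.862
  bounce: vy ← 0.7·5.862 = 4.103
Arc 6: start y=0.000, vy=4.103 → t=0.837, apex=0.859, x_land=88.771, impact vy=-4.103
  bounce: vy ← 0.7·4.103 = 2.872
Arc 7: start y=0.000, vy=2.872 → t=0.586, apex=0.421, x_land=92.429, impact vy=-2.872
  bounce: vy ← 0.7·2.872 = 2.011

1 4.554 30.410 28.420
2 3.488 14.901 50.183
3 2.441 7.301 65.417
4 1.709 3.578 76.081
5 1.196 1.753 83.546
6 0.837 0.859 88.771
7 0.586 0.421 92.429
final: 92.429 2.011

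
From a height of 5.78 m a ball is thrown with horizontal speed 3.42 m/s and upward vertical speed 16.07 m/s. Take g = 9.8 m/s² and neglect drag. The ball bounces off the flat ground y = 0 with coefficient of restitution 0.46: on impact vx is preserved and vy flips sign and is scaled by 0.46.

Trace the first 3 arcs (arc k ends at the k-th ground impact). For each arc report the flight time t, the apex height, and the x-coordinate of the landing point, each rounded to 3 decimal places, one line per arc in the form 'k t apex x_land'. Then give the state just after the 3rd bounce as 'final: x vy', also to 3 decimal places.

Arc 1: start y=5.780, vy=16.070 → t=3.607, apex=18.956, x_land=12.335, impact vy=-19.275
  bounce: vy ← 0.46·19.275 = 8.867
Arc 2: start y=0.000, vy=8.867 → t=1.810, apex=4.011, x_land=18.523, impact vy=-8.867
  bounce: vy ← 0.46·8.867 = 4.079
Arc 3: start y=0.000, vy=4.079 → t=0.832, apex=0.849, x_land=21.370, impact vy=-4.079
  bounce: vy ← 0.46·4.079 = 1.876

1 3.607 18.956 12.335
2 1.810 4.011 18.523
3 0.832 0.849 21.370
final: 21.370 1.876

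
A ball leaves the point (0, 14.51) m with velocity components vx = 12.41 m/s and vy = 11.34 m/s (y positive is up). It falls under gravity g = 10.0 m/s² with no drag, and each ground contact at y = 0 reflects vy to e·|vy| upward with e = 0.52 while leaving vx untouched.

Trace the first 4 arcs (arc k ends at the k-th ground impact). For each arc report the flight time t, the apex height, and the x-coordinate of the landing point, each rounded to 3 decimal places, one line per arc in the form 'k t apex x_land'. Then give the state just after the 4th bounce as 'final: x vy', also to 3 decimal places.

Arc 1: start y=14.510, vy=11.340 → t=3.180, apex=20.940, x_land=39.469, impact vy=-20.464
  bounce: vy ← 0.52·20.464 = 10.642
Arc 2: start y=0.000, vy=10.642 → t=2.128, apex=5.662, x_land=65.882, impact vy=-10.642
  bounce: vy ← 0.52·10.642 = 5.534
Arc 3: start y=0.000, vy=5.534 → t=1.107, apex=1.531, x_land=79.616, impact vy=-5.534
  bounce: vy ← 0.52·5.534 = 2.877
Arc 4: start y=0.000, vy=2.877 → t=0.575, apex=0.414, x_land=86.758, impact vy=-2.877
  bounce: vy ← 0.52·2.877 = 1.496

1 3.180 20.940 39.469
2 2.128 5.662 65.882
3 1.107 1.531 79.616
4 0.575 0.414 86.758
final: 86.758 1.496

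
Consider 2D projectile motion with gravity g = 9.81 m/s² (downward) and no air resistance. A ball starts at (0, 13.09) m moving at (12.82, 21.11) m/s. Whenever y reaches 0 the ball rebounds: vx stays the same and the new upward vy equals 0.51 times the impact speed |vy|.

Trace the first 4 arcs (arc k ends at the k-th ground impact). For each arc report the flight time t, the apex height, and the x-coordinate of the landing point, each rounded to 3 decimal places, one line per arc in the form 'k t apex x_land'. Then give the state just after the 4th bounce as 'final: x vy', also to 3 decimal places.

Arc 1: start y=13.090, vy=21.110 → t=4.854, apex=35.803, x_land=62.223, impact vy=-26.504
  bounce: vy ← 0.51·26.504 = 13.517
Arc 2: start y=0.000, vy=13.517 → t=2.756, apex=9.312, x_land=97.552, impact vy=-13.517
  bounce: vy ← 0.51·13.517 = 6.894
Arc 3: start y=0.000, vy=6.894 → t=1.405, apex=2.422, x_land=115.570, impact vy=-6.894
  bounce: vy ← 0.51·6.894 = 3.516
Arc 4: start y=0.000, vy=3.516 → t=0.717, apex=0.630, x_land=124.759, impact vy=-3.516
  bounce: vy ← 0.51·3.516 = 1.793

1 4.854 35.803 62.223
2 2.756 9.312 97.552
3 1.405 2.422 115.570
4 0.717 0.630 124.759
final: 124.759 1.793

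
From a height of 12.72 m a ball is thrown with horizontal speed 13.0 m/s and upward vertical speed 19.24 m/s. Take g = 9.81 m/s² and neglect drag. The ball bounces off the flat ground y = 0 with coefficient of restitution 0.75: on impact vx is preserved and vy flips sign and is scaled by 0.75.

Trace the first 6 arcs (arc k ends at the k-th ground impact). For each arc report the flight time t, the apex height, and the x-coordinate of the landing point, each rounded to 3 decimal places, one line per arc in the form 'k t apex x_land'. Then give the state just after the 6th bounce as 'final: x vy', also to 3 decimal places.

1 4.499 31.587 58.486
2 3.807 17.768 107.971
3 2.855 9.994 145.085
4 2.141 5.622 172.920
5 1.606 3.162 193.796
6 1.204 1.779 209.454
final: 209.454 4.431

Arc 1: start y=12.720, vy=19.240 → t=4.499, apex=31.587, x_land=58.486, impact vy=-24.895
  bounce: vy ← 0.75·24.895 = 18.671
Arc 2: start y=0.000, vy=18.671 → t=3.807, apex=17.768, x_land=107.971, impact vy=-18.671
  bounce: vy ← 0.75·18.671 = 14.003
Arc 3: start y=0.000, vy=14.003 → t=2.855, apex=9.994, x_land=145.085, impact vy=-14.003
  bounce: vy ← 0.75·14.003 = 10.502
Arc 4: start y=0.000, vy=10.502 → t=2.141, apex=5.622, x_land=172.920, impact vy=-10.502
  bounce: vy ← 0.75·10.502 = 7.877
Arc 5: start y=0.000, vy=7.877 → t=1.606, apex=3.162, x_land=193.796, impact vy=-7.877
  bounce: vy ← 0.75·7.877 = 5.908
Arc 6: start y=0.000, vy=5.908 → t=1.204, apex=1.779, x_land=209.454, impact vy=-5.908
  bounce: vy ← 0.75·5.908 = 4.431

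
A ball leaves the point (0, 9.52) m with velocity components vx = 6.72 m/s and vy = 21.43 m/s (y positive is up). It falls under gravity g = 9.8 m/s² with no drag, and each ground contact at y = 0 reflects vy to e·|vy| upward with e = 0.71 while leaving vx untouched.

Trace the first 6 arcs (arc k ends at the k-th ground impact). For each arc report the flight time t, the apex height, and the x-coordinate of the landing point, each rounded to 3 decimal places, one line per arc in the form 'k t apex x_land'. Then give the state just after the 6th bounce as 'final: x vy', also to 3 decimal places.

1 4.780 32.951 32.121
2 3.682 16.611 56.866
3 2.614 8.373 74.436
4 1.856 4.221 86.910
5 1.318 2.128 95.766
6 0.936 1.073 102.055
final: 102.055 3.255

Arc 1: start y=9.520, vy=21.430 → t=4.780, apex=32.951, x_land=32.121, impact vy=-25.413
  bounce: vy ← 0.71·25.413 = 18.043
Arc 2: start y=0.000, vy=18.043 → t=3.682, apex=16.611, x_land=56.866, impact vy=-18.043
  bounce: vy ← 0.71·18.043 = 12.811
Arc 3: start y=0.000, vy=12.811 → t=2.614, apex=8.373, x_land=74.436, impact vy=-12.811
  bounce: vy ← 0.71·12.811 = 9.096
Arc 4: start y=0.000, vy=9.096 → t=1.856, apex=4.221, x_land=86.910, impact vy=-9.096
  bounce: vy ← 0.71·9.096 = 6.458
Arc 5: start y=0.000, vy=6.458 → t=1.318, apex=2.128, x_land=95.766, impact vy=-6.458
  bounce: vy ← 0.71·6.458 = 4.585
Arc 6: start y=0.000, vy=4.585 → t=0.936, apex=1.073, x_land=102.055, impact vy=-4.585
  bounce: vy ← 0.71·4.585 = 3.255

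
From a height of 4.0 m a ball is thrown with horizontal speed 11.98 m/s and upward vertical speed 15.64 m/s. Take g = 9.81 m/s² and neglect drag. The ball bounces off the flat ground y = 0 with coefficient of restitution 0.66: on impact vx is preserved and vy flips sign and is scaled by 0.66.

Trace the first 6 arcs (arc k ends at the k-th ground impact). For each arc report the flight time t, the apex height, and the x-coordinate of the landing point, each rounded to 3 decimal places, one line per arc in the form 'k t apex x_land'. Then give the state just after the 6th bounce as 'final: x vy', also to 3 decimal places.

Arc 1: start y=4.000, vy=15.640 → t=3.427, apex=16.467, x_land=41.050, impact vy=-17.975
  bounce: vy ← 0.66·17.975 = 11.863
Arc 2: start y=0.000, vy=11.863 → t=2.419, apex=7.173, x_land=70.025, impact vy=-11.863
  bounce: vy ← 0.66·11.863 = 7.830
Arc 3: start y=0.000, vy=7.830 → t=1.596, apex=3.125, x_land=89.149, impact vy=-7.830
  bounce: vy ← 0.66·7.830 = 5.168
Arc 4: start y=0.000, vy=5.168 → t=1.054, apex=1.361, x_land=101.770, impact vy=-5.168
  bounce: vy ← 0.66·5.168 = 3.411
Arc 5: start y=0.000, vy=3.411 → t=0.695, apex=0.593, x_land=110.101, impact vy=-3.411
  bounce: vy ← 0.66·3.411 = 2.251
Arc 6: start y=0.000, vy=2.251 → t=0.459, apex=0.258, x_land=115.598, impact vy=-2.251
  bounce: vy ← 0.66·2.251 = 1.486

1 3.427 16.467 41.050
2 2.419 7.173 70.025
3 1.596 3.125 89.149
4 1.054 1.361 101.770
5 0.695 0.593 110.101
6 0.459 0.258 115.598
final: 115.598 1.486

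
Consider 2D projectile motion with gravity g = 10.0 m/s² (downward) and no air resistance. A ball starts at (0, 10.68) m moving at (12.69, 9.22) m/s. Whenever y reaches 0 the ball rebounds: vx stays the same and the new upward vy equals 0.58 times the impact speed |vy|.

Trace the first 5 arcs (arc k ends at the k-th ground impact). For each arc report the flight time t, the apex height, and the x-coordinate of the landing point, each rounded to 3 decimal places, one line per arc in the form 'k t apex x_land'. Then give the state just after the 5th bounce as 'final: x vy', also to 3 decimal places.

1 2.650 14.930 33.629
2 2.005 5.023 59.066
3 1.163 1.690 73.820
4 0.674 0.568 82.377
5 0.391 0.191 87.340
final: 87.340 1.134

Arc 1: start y=10.680, vy=9.220 → t=2.650, apex=14.930, x_land=33.629, impact vy=-17.280
  bounce: vy ← 0.58·17.280 = 10.023
Arc 2: start y=0.000, vy=10.023 → t=2.005, apex=5.023, x_land=59.066, impact vy=-10.023
  bounce: vy ← 0.58·10.023 = 5.813
Arc 3: start y=0.000, vy=5.813 → t=1.163, apex=1.690, x_land=73.820, impact vy=-5.813
  bounce: vy ← 0.58·5.813 = 3.372
Arc 4: start y=0.000, vy=3.372 → t=0.674, apex=0.568, x_land=82.377, impact vy=-3.372
  bounce: vy ← 0.58·3.372 = 1.956
Arc 5: start y=0.000, vy=1.956 → t=0.391, apex=0.191, x_land=87.340, impact vy=-1.956
  bounce: vy ← 0.58·1.956 = 1.134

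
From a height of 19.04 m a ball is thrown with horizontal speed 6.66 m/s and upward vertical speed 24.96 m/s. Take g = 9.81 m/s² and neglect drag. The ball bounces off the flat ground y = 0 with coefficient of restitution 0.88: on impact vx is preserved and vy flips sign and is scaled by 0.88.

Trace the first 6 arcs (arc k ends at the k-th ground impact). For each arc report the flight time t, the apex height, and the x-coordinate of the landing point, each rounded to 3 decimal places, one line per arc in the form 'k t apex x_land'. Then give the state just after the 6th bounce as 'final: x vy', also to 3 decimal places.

1 5.762 50.793 38.377
2 5.664 39.334 76.097
3 4.984 30.461 109.291
4 4.386 23.589 138.501
5 3.860 18.267 164.206
6 3.396 14.146 186.826
final: 186.826 14.661

Arc 1: start y=19.040, vy=24.960 → t=5.762, apex=50.793, x_land=38.377, impact vy=-31.568
  bounce: vy ← 0.88·31.568 = 27.780
Arc 2: start y=0.000, vy=27.780 → t=5.664, apex=39.334, x_land=76.097, impact vy=-27.780
  bounce: vy ← 0.88·27.780 = 24.447
Arc 3: start y=0.000, vy=24.447 → t=4.984, apex=30.461, x_land=109.291, impact vy=-24.447
  bounce: vy ← 0.88·24.447 = 21.513
Arc 4: start y=0.000, vy=21.513 → t=4.386, apex=23.589, x_land=138.501, impact vy=-21.513
  bounce: vy ← 0.88·21.513 = 18.931
Arc 5: start y=0.000, vy=18.931 → t=3.860, apex=18.267, x_land=164.206, impact vy=-18.931
  bounce: vy ← 0.88·18.931 = 16.660
Arc 6: start y=0.000, vy=16.660 → t=3.396, apex=14.146, x_land=186.826, impact vy=-16.660
  bounce: vy ← 0.88·16.660 = 14.661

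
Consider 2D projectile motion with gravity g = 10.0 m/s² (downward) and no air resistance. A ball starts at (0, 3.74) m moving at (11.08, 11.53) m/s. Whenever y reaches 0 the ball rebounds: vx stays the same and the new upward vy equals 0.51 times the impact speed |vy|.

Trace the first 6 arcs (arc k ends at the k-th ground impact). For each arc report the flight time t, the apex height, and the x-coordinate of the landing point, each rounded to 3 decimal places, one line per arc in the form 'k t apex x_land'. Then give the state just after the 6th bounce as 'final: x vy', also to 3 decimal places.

Arc 1: start y=3.740, vy=11.530 → t=2.594, apex=10.387, x_land=28.745, impact vy=-14.413
  bounce: vy ← 0.51·14.413 = 7.351
Arc 2: start y=0.000, vy=7.351 → t=1.470, apex=2.702, x_land=45.034, impact vy=-7.351
  bounce: vy ← 0.51·7.351 = 3.749
Arc 3: start y=0.000, vy=3.749 → t=0.750, apex=0.703, x_land=53.342, impact vy=-3.749
  bounce: vy ← 0.51·3.749 = 1.912
Arc 4: start y=0.000, vy=1.912 → t=0.382, apex=0.183, x_land=57.579, impact vy=-1.912
  bounce: vy ← 0.51·1.912 = 0.975
Arc 5: start y=0.000, vy=0.975 → t=0.195, apex=0.048, x_land=59.739, impact vy=-0.975
  bounce: vy ← 0.51·0.975 = 0.497
Arc 6: start y=0.000, vy=0.497 → t=0.099, apex=0.012, x_land=60.841, impact vy=-0.497
  bounce: vy ← 0.51·0.497 = 0.254

1 2.594 10.387 28.745
2 1.470 2.702 45.034
3 0.750 0.703 53.342
4 0.382 0.183 57.579
5 0.195 0.048 59.739
6 0.099 0.012 60.841
final: 60.841 0.254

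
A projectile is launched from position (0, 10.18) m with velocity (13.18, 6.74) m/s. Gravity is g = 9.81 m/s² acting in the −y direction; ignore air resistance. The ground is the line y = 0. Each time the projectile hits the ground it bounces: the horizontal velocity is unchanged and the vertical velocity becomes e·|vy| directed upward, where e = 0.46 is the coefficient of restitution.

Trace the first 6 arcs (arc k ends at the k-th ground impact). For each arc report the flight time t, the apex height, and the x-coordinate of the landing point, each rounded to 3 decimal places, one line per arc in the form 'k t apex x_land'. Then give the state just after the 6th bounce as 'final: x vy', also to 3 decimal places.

Arc 1: start y=10.180, vy=6.740 → t=2.283, apex=12.495, x_land=30.092, impact vy=-15.658
  bounce: vy ← 0.46·15.658 = 7.202
Arc 2: start y=0.000, vy=7.202 → t=1.468, apex=2.644, x_land=49.445, impact vy=-7.202
  bounce: vy ← 0.46·7.202 = 3.313
Arc 3: start y=0.000, vy=3.313 → t=0.675, apex=0.559, x_land=58.348, impact vy=-3.313
  bounce: vy ← 0.46·3.313 = 1.524
Arc 4: start y=0.000, vy=1.524 → t=0.311, apex=0.118, x_land=62.443, impact vy=-1.524
  bounce: vy ← 0.46·1.524 = 0.701
Arc 5: start y=0.000, vy=0.701 → t=0.143, apex=0.025, x_land=64.327, impact vy=-0.701
  bounce: vy ← 0.46·0.701 = 0.322
Arc 6: start y=0.000, vy=0.322 → t=0.066, apex=0.005, x_land=65.193, impact vy=-0.322
  bounce: vy ← 0.46·0.322 = 0.148

1 2.283 12.495 30.092
2 1.468 2.644 49.445
3 0.675 0.559 58.348
4 0.311 0.118 62.443
5 0.143 0.025 64.327
6 0.066 0.005 65.193
final: 65.193 0.148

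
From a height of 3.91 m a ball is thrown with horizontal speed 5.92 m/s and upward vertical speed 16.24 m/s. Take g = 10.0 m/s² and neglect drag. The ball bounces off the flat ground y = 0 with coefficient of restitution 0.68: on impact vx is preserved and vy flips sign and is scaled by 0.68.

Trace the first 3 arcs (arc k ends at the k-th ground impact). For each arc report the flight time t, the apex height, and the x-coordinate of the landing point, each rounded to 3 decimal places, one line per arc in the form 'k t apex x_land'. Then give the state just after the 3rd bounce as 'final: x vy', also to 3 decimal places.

Arc 1: start y=3.910, vy=16.240 → t=3.473, apex=17.097, x_land=20.561, impact vy=-18.492
  bounce: vy ← 0.68·18.492 = 12.574
Arc 2: start y=0.000, vy=12.574 → t=2.515, apex=7.906, x_land=35.449, impact vy=-12.574
  bounce: vy ← 0.68·12.574 = 8.550
Arc 3: start y=0.000, vy=8.550 → t=1.710, apex=3.656, x_land=45.573, impact vy=-8.550
  bounce: vy ← 0.68·8.550 = 5.814

1 3.473 17.097 20.561
2 2.515 7.906 35.449
3 1.710 3.656 45.573
final: 45.573 5.814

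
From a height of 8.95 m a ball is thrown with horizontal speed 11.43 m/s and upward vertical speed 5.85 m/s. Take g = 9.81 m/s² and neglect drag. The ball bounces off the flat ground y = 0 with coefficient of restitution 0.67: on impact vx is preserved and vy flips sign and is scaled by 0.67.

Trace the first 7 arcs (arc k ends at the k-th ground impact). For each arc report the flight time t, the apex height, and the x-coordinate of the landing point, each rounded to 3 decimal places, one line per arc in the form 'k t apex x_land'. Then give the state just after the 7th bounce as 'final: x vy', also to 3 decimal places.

Arc 1: start y=8.950, vy=5.850 → t=2.073, apex=10.694, x_land=23.693, impact vy=-14.485
  bounce: vy ← 0.67·14.485 = 9.705
Arc 2: start y=0.000, vy=9.705 → t=1.979, apex=4.801, x_land=46.309, impact vy=-9.705
  bounce: vy ← 0.67·9.705 = 6.502
Arc 3: start y=0.000, vy=6.502 → t=1.326, apex=2.155, x_land=61.461, impact vy=-6.502
  bounce: vy ← 0.67·6.502 = 4.357
Arc 4: start y=0.000, vy=4.357 → t=0.888, apex=0.967, x_land=71.613, impact vy=-4.357
  bounce: vy ← 0.67·4.357 = 2.919
Arc 5: start y=0.000, vy=2.919 → t=0.595, apex=0.434, x_land=78.415, impact vy=-2.919
  bounce: vy ← 0.67·2.919 = 1.956
Arc 6: start y=0.000, vy=1.956 → t=0.399, apex=0.195, x_land=82.973, impact vy=-1.956
  bounce: vy ← 0.67·1.956 = 1.310
Arc 7: start y=0.000, vy=1.310 → t=0.267, apex=0.088, x_land=86.026, impact vy=-1.310
  bounce: vy ← 0.67·1.310 = 0.878

1 2.073 10.694 23.693
2 1.979 4.801 46.309
3 1.326 2.155 61.461
4 0.888 0.967 71.613
5 0.595 0.434 78.415
6 0.399 0.195 82.973
7 0.267 0.088 86.026
final: 86.026 0.878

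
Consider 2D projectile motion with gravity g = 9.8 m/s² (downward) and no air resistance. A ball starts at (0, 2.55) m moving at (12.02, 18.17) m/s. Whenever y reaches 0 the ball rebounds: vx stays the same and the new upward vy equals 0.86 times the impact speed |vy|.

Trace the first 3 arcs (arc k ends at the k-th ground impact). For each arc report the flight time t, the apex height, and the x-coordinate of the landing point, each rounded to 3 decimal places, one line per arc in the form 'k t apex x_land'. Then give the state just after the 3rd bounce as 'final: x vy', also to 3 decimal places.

Arc 1: start y=2.550, vy=18.170 → t=3.844, apex=19.394, x_land=46.200, impact vy=-19.497
  bounce: vy ← 0.86·19.497 = 16.767
Arc 2: start y=0.000, vy=16.767 → t=3.422, apex=14.344, x_land=87.331, impact vy=-16.767
  bounce: vy ← 0.86·16.767 = 14.420
Arc 3: start y=0.000, vy=14.420 → t=2.943, apex=10.609, x_land=122.704, impact vy=-14.420
  bounce: vy ← 0.86·14.420 = 12.401

1 3.844 19.394 46.200
2 3.422 14.344 87.331
3 2.943 10.609 122.704
final: 122.704 12.401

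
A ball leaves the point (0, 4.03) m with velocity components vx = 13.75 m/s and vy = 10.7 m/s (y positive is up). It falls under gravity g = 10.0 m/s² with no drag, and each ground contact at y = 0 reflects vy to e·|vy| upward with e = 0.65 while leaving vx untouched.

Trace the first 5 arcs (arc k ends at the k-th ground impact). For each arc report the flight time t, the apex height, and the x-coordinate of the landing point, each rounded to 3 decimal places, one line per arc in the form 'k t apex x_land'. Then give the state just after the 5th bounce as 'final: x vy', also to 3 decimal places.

1 2.467 9.755 33.918
2 1.816 4.121 58.885
3 1.180 1.741 75.113
4 0.767 0.736 85.662
5 0.499 0.311 92.518
final: 92.518 1.621

Arc 1: start y=4.030, vy=10.700 → t=2.467, apex=9.755, x_land=33.918, impact vy=-13.967
  bounce: vy ← 0.65·13.967 = 9.079
Arc 2: start y=0.000, vy=9.079 → t=1.816, apex=4.121, x_land=58.885, impact vy=-9.079
  bounce: vy ← 0.65·9.079 = 5.901
Arc 3: start y=0.000, vy=5.901 → t=1.180, apex=1.741, x_land=75.113, impact vy=-5.901
  bounce: vy ← 0.65·5.901 = 3.836
Arc 4: start y=0.000, vy=3.836 → t=0.767, apex=0.736, x_land=85.662, impact vy=-3.836
  bounce: vy ← 0.65·3.836 = 2.493
Arc 5: start y=0.000, vy=2.493 → t=0.499, apex=0.311, x_land=92.518, impact vy=-2.493
  bounce: vy ← 0.65·2.493 = 1.621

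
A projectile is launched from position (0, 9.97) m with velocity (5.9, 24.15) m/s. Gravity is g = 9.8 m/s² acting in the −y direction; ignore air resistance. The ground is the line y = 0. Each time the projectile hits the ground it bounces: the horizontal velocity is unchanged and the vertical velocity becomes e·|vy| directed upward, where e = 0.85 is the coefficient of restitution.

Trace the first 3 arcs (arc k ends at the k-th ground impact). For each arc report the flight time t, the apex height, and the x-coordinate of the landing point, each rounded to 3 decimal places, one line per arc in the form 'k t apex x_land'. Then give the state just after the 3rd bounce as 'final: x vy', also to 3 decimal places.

Arc 1: start y=9.970, vy=24.150 → t=5.312, apex=39.726, x_land=31.339, impact vy=-27.904
  bounce: vy ← 0.85·27.904 = 23.718
Arc 2: start y=0.000, vy=23.718 → t=4.840, apex=28.702, x_land=59.898, impact vy=-23.718
  bounce: vy ← 0.85·23.718 = 20.161
Arc 3: start y=0.000, vy=20.161 → t=4.114, apex=20.737, x_land=84.173, impact vy=-20.161
  bounce: vy ← 0.85·20.161 = 17.137

1 5.312 39.726 31.339
2 4.840 28.702 59.898
3 4.114 20.737 84.173
final: 84.173 17.137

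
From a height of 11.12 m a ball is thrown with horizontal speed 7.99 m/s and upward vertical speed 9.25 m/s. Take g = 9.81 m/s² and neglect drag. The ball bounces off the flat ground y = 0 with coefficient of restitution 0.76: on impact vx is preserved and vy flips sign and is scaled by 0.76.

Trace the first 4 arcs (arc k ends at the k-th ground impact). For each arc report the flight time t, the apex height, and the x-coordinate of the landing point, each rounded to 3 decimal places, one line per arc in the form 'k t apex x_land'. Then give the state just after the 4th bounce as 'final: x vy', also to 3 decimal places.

1 2.719 15.481 21.729
2 2.700 8.942 43.305
3 2.052 5.165 59.702
4 1.560 2.983 72.165
final: 72.165 5.814

Arc 1: start y=11.120, vy=9.250 → t=2.719, apex=15.481, x_land=21.729, impact vy=-17.428
  bounce: vy ← 0.76·17.428 = 13.245
Arc 2: start y=0.000, vy=13.245 → t=2.700, apex=8.942, x_land=43.305, impact vy=-13.245
  bounce: vy ← 0.76·13.245 = 10.066
Arc 3: start y=0.000, vy=10.066 → t=2.052, apex=5.165, x_land=59.702, impact vy=-10.066
  bounce: vy ← 0.76·10.066 = 7.650
Arc 4: start y=0.000, vy=7.650 → t=1.560, apex=2.983, x_land=72.165, impact vy=-7.650
  bounce: vy ← 0.76·7.650 = 5.814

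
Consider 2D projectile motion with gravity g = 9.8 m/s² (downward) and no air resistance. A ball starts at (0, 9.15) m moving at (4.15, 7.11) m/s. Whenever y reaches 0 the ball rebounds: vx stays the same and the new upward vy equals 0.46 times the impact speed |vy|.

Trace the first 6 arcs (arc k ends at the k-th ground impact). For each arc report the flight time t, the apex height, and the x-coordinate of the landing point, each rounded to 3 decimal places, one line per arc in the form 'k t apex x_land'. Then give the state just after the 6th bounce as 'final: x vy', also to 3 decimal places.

Arc 1: start y=9.150, vy=7.110 → t=2.273, apex=11.729, x_land=9.432, impact vy=-15.162
  bounce: vy ← 0.46·15.162 = 6.975
Arc 2: start y=0.000, vy=6.975 → t=1.423, apex=2.482, x_land=15.339, impact vy=-6.975
  bounce: vy ← 0.46·6.975 = 3.208
Arc 3: start y=0.000, vy=3.208 → t=0.655, apex=0.525, x_land=18.056, impact vy=-3.208
  bounce: vy ← 0.46·3.208 = 1.476
Arc 4: start y=0.000, vy=1.476 → t=0.301, apex=0.111, x_land=19.306, impact vy=-1.476
  bounce: vy ← 0.46·1.476 = 0.679
Arc 5: start y=0.000, vy=0.679 → t=0.139, apex=0.024, x_land=19.881, impact vy=-0.679
  bounce: vy ← 0.46·0.679 = 0.312
Arc 6: start y=0.000, vy=0.312 → t=0.064, apex=0.005, x_land=20.145, impact vy=-0.312
  bounce: vy ← 0.46·0.312 = 0.144

1 2.273 11.729 9.432
2 1.423 2.482 15.339
3 0.655 0.525 18.056
4 0.301 0.111 19.306
5 0.139 0.024 19.881
6 0.064 0.005 20.145
final: 20.145 0.144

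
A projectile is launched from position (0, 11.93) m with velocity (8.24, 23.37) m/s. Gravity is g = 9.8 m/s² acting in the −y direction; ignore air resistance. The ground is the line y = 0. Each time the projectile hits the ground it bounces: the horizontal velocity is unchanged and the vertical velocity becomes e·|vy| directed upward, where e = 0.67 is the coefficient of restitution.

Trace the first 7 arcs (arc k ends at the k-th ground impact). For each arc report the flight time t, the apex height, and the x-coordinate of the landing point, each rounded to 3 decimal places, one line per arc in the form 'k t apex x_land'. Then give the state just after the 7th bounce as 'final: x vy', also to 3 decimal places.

1 5.235 39.795 43.132
2 3.819 17.864 74.599
3 2.559 8.019 95.681
4 1.714 3.600 109.807
5 1.149 1.616 119.271
6 0.770 0.725 125.612
7 0.516 0.326 129.860
final: 129.860 1.693

Arc 1: start y=11.930, vy=23.370 → t=5.235, apex=39.795, x_land=43.132, impact vy=-27.928
  bounce: vy ← 0.67·27.928 = 18.712
Arc 2: start y=0.000, vy=18.712 → t=3.819, apex=17.864, x_land=74.599, impact vy=-18.712
  bounce: vy ← 0.67·18.712 = 12.537
Arc 3: start y=0.000, vy=12.537 → t=2.559, apex=8.019, x_land=95.681, impact vy=-12.537
  bounce: vy ← 0.67·12.537 = 8.400
Arc 4: start y=0.000, vy=8.400 → t=1.714, apex=3.600, x_land=109.807, impact vy=-8.400
  bounce: vy ← 0.67·8.400 = 5.628
Arc 5: start y=0.000, vy=5.628 → t=1.149, apex=1.616, x_land=119.271, impact vy=-5.628
  bounce: vy ← 0.67·5.628 = 3.771
Arc 6: start y=0.000, vy=3.771 → t=0.770, apex=0.725, x_land=125.612, impact vy=-3.771
  bounce: vy ← 0.67·3.771 = 2.526
Arc 7: start y=0.000, vy=2.526 → t=0.516, apex=0.326, x_land=129.860, impact vy=-2.526
  bounce: vy ← 0.67·2.526 = 1.693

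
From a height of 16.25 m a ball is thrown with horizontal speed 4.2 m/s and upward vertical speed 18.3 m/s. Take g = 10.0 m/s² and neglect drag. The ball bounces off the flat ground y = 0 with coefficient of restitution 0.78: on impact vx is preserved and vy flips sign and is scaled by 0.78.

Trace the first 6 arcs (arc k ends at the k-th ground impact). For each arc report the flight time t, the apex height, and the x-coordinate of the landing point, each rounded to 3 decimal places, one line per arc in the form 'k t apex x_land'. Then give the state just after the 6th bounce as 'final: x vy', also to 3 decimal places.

Arc 1: start y=16.250, vy=18.300 → t=4.399, apex=32.995, x_land=18.475, impact vy=-25.688
  bounce: vy ← 0.78·25.688 = 20.037
Arc 2: start y=0.000, vy=20.037 → t=4.007, apex=20.074, x_land=35.306, impact vy=-20.037
  bounce: vy ← 0.78·20.037 = 15.629
Arc 3: start y=0.000, vy=15.629 → t=3.126, apex=12.213, x_land=48.434, impact vy=-15.629
  bounce: vy ← 0.78·15.629 = 12.190
Arc 4: start y=0.000, vy=12.190 → t=2.438, apex=7.430, x_land=58.674, impact vy=-12.190
  bounce: vy ← 0.78·12.190 = 9.509
Arc 5: start y=0.000, vy=9.509 → t=1.902, apex=4.521, x_land=66.661, impact vy=-9.509
  bounce: vy ← 0.78·9.509 = 7.417
Arc 6: start y=0.000, vy=7.417 → t=1.483, apex=2.750, x_land=72.891, impact vy=-7.417
  bounce: vy ← 0.78·7.417 = 5.785

1 4.399 32.995 18.475
2 4.007 20.074 35.306
3 3.126 12.213 48.434
4 2.438 7.430 58.674
5 1.902 4.521 66.661
6 1.483 2.750 72.891
final: 72.891 5.785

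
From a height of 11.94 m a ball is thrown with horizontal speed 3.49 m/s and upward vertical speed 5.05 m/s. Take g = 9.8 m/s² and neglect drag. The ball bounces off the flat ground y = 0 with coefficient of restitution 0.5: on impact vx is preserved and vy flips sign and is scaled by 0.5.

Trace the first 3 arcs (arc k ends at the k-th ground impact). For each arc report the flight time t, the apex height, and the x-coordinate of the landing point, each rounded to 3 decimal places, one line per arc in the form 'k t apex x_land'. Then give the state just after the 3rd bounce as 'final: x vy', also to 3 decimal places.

1 2.159 13.241 7.535
2 1.644 3.310 13.273
3 0.822 0.828 16.141
final: 16.141 2.014

Arc 1: start y=11.940, vy=5.050 → t=2.159, apex=13.241, x_land=7.535, impact vy=-16.110
  bounce: vy ← 0.5·16.110 = 8.055
Arc 2: start y=0.000, vy=8.055 → t=1.644, apex=3.310, x_land=13.273, impact vy=-8.055
  bounce: vy ← 0.5·8.055 = 4.027
Arc 3: start y=0.000, vy=4.027 → t=0.822, apex=0.828, x_land=16.141, impact vy=-4.027
  bounce: vy ← 0.5·4.027 = 2.014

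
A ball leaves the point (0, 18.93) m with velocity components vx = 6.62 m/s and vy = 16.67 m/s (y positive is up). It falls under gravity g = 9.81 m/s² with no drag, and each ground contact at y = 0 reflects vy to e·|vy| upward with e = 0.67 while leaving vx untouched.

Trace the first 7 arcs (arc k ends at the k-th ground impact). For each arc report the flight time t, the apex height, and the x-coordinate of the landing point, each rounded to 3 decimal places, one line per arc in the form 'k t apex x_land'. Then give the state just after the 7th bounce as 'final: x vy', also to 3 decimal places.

Arc 1: start y=18.930, vy=16.670 → t=4.297, apex=33.094, x_land=28.445, impact vy=-25.481
  bounce: vy ← 0.67·25.481 = 17.072
Arc 2: start y=0.000, vy=17.072 → t=3.481, apex=14.856, x_land=51.486, impact vy=-17.072
  bounce: vy ← 0.67·17.072 = 11.439
Arc 3: start y=0.000, vy=11.439 → t=2.332, apex=6.669, x_land=66.924, impact vy=-11.439
  bounce: vy ← 0.67·11.439 = 7.664
Arc 4: start y=0.000, vy=7.664 → t=1.562, apex=2.994, x_land=77.268, impact vy=-7.664
  bounce: vy ← 0.67·7.664 = 5.135
Arc 5: start y=0.000, vy=5.135 → t=1.047, apex=1.344, x_land=84.198, impact vy=-5.135
  bounce: vy ← 0.67·5.135 = 3.440
Arc 6: start y=0.000, vy=3.440 → t=0.701, apex=0.603, x_land=88.841, impact vy=-3.440
  bounce: vy ← 0.67·3.440 = 2.305
Arc 7: start y=0.000, vy=2.305 → t=0.470, apex=0.271, x_land=91.952, impact vy=-2.305
  bounce: vy ← 0.67·2.305 = 1.544

1 4.297 33.094 28.445
2 3.481 14.856 51.486
3 2.332 6.669 66.924
4 1.562 2.994 77.268
5 1.047 1.344 84.198
6 0.701 0.603 88.841
7 0.470 0.271 91.952
final: 91.952 1.544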